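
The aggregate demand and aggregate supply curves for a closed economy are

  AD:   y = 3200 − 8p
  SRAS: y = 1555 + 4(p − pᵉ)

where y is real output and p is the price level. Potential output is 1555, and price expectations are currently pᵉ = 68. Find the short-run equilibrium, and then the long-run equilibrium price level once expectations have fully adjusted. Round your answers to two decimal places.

Short run: p = 159.75, y = 1922.00. Long run: p = 205.63.

Short run: with pᵉ = 68, SRAS is y = 1283 + 4p. Setting AD = SRAS gives 1917 = 12p, so p = 159.75 and y = 3200 − 8p = 1922.00.
Output 1922.00 is above potential 1555, so over time expected prices rise and SRAS shifts left until y returns to 1555.
Long run: y = 1555 on the AD curve gives 1555 = 3200 − 8p, so p = 205.63.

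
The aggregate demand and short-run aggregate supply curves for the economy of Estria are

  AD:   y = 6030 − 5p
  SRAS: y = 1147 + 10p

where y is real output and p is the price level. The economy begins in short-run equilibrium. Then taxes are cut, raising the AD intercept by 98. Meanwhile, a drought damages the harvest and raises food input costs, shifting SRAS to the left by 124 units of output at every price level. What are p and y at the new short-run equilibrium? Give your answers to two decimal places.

p = 340.33, y = 4426.33

After both shocks: AD is y = 6128 − 5p and SRAS is y = 1023 + 10p.
Setting them equal: 5105 = 15p, so p = 340.33.
Substituting into AD, y = 4426.33.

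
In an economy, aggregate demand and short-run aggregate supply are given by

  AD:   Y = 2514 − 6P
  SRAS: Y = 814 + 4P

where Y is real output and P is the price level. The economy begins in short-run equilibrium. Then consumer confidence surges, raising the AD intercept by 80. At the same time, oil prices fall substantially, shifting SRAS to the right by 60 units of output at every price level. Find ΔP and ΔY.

After both shocks: AD is Y = 2594 − 6P and SRAS is Y = 874 + 4P.
Setting them equal: 1720 = 10P, so P = 172.
Y = 2594 − 6·172 = 1562.
Initially P = 170, Y = 1494, so ΔP = +2 and ΔY = +68.

ΔP = +2, ΔY = +68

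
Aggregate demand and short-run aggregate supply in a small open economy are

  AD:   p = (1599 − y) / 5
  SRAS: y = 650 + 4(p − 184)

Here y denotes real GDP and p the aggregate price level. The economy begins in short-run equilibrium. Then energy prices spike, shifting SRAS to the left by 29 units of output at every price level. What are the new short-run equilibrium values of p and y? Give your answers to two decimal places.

This is a negative supply shock: SRAS shifts left.
New SRAS: y = 4p − 115.
Set AD = SRAS: 1599 − 5p = 4p − 115, so 1714 = 9p and p = 190.44.
Substituting into AD, y = 646.78.

p = 190.44, y = 646.78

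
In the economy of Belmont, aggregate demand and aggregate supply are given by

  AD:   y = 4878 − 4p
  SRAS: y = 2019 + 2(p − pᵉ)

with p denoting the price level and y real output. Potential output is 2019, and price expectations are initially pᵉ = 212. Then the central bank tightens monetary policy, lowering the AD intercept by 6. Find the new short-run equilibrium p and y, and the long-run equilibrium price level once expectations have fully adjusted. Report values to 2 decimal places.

Short run: p = 546.17, y = 2687.33. Long run: p = 713.25.

AD shifts left: new AD is y = 4872 − 4p. With pᵉ = 212, SRAS is y = 1595 + 2p.
Short run: 4872 − 4p = 1595 + 2p gives 3277 = 6p, so p = 546.17 and y = 4872 − 4p = 2687.33.
y = 2687.33 is above potential 2019; expectations adjust and SRAS shifts left until y = 2019.
Long run: on the new AD curve, 2019 = 4872 − 4p gives p = 713.25.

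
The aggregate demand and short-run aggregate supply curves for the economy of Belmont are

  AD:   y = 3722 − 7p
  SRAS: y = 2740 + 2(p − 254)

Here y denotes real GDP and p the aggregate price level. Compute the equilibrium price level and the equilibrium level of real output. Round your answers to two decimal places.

p = 165.56, y = 2563.11

Write SRAS as y = 2740 + 2p − 508 = 2232 + 2p.
Set AD = SRAS: 3722 − 7p = 2232 + 2p, so 1490 = 9p and p = 165.56.
Substituting into AD, y = 3722 − 7p = 2563.11.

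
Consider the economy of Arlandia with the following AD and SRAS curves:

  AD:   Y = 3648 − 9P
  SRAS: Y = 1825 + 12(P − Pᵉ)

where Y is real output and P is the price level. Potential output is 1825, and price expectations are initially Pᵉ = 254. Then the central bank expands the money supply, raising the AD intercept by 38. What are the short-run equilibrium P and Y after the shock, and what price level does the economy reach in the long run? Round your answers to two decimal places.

AD shifts right: new AD is Y = 3686 − 9P. With Pᵉ = 254, SRAS is Y = 12P − 1223.
Short run: 3686 − 9P = 12P − 1223 gives 4909 = 21P, so P = 233.76 and Y = 3686 − 9P = 1582.14.
Y = 1582.14 is below potential 1825; expectations adjust and SRAS shifts right until Y = 1825.
Long run: on the new AD curve, 1825 = 3686 − 9P gives P = 206.78.

Short run: P = 233.76, Y = 1582.14. Long run: P = 206.78.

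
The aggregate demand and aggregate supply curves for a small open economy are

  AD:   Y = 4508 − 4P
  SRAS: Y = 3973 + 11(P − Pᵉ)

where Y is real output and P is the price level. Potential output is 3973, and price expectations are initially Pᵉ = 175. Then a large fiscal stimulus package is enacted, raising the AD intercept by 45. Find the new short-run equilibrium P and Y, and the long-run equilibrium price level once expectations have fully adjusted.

AD shifts right: new AD is Y = 4553 − 4P. With Pᵉ = 175, SRAS is Y = 2048 + 11P.
Short run: 4553 − 4P = 2048 + 11P gives 2505 = 15P, so P = 167 and Y = 4553 − 4·167 = 3885.
Y = 3885 is below potential 3973; expectations adjust and SRAS shifts right until Y = 3973.
Long run: on the new AD curve, 3973 = 4553 − 4P gives P = 145.

Short run: P = 167, Y = 3885. Long run: P = 145.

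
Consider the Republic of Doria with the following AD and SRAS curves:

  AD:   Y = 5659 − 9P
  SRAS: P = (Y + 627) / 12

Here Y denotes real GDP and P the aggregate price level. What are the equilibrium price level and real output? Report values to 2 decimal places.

P = 299.33, Y = 2965.00

Rearrange SRAS to Y = 12P − 627.
Set AD = SRAS: 5659 − 9P = 12P − 627, so 6286 = 21P and P = 299.33.
Substituting into AD, Y = 5659 − 9P = 2965.00.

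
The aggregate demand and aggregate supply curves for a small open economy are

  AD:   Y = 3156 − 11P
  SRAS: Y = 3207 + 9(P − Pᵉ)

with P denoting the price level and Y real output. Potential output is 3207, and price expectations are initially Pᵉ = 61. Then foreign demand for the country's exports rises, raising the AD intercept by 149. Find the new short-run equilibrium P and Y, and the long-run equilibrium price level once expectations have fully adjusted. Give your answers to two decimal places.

Short run: P = 32.35, Y = 2949.15. Long run: P = 8.91.

AD shifts right: new AD is Y = 3305 − 11P. With Pᵉ = 61, SRAS is Y = 2658 + 9P.
Short run: 3305 − 11P = 2658 + 9P gives 647 = 20P, so P = 32.35 and Y = 3305 − 11P = 2949.15.
Y = 2949.15 is below potential 3207; expectations adjust and SRAS shifts right until Y = 3207.
Long run: on the new AD curve, 3207 = 3305 − 11P gives P = 8.91.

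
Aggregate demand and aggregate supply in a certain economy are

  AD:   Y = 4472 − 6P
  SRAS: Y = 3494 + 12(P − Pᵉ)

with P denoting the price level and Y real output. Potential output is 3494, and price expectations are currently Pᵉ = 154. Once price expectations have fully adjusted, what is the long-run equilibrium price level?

Long-run P = 163

Short run: with Pᵉ = 154, SRAS is Y = 1646 + 12P. Setting AD = SRAS gives 2826 = 18P, so P = 157 and Y = 4472 − 6·157 = 3530.
Output 3530 is above potential 3494, so over time expected prices rise and SRAS shifts left until Y returns to 3494.
Long run: Y = 3494 on the AD curve gives 3494 = 4472 − 6P, so P = 163.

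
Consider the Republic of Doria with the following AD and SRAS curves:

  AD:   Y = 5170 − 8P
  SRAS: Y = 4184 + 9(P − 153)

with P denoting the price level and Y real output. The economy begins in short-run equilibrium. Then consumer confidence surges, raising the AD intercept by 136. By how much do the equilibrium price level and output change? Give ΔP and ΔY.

This is a positive demand shock: AD shifts right.
New AD: Y = 5306 − 8P.
SRAS can be written Y = 2807 + 9P.
Set AD = SRAS: 5306 − 8P = 2807 + 9P, so 2499 = 17P and P = 147.
Y = 5306 − 8·147 = 4130.
Initially P = 139, Y = 4058, so ΔP = +8 and ΔY = +72.

ΔP = +8, ΔY = +72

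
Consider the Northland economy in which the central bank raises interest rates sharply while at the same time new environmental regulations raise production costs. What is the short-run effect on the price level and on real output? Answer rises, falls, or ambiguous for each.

The first event is a negative demand shock: AD shifts left, which by itself pushes P down and Y down.
The second is an adverse supply shock: SRAS shifts left, which by itself pushes P up and Y down.
The two shocks push P in opposite directions, so the effect on P is ambiguous. Both shocks push Y down, so Y falls.

Price level: ambiguous; output: falls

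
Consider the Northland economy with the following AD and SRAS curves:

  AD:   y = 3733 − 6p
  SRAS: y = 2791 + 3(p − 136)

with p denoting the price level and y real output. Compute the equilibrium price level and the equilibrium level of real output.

Write SRAS as y = 2791 + 3p − 408 = 2383 + 3p.
Set AD = SRAS: 3733 − 6p = 2383 + 3p, so 1350 = 9p and p = 150.
Then y = 3733 − 6·150 = 2833.

p = 150, y = 2833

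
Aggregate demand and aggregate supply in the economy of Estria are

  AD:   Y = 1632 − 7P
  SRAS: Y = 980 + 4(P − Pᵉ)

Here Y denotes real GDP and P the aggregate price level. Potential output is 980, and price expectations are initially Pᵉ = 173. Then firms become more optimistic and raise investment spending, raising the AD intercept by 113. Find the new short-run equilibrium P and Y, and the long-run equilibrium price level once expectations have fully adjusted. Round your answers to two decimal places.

Short run: P = 132.45, Y = 817.82. Long run: P = 109.29.

AD shifts right: new AD is Y = 1745 − 7P. With Pᵉ = 173, SRAS is Y = 288 + 4P.
Short run: 1745 − 7P = 288 + 4P gives 1457 = 11P, so P = 132.45 and Y = 1745 − 7P = 817.82.
Y = 817.82 is below potential 980; expectations adjust and SRAS shifts right until Y = 980.
Long run: on the new AD curve, 980 = 1745 − 7P gives P = 109.29.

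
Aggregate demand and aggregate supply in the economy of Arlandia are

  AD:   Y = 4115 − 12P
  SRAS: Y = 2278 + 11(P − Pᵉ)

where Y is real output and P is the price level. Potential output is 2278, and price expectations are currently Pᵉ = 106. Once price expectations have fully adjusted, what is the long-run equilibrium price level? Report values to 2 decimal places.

Short run: with Pᵉ = 106, SRAS is Y = 1112 + 11P. Setting AD = SRAS gives 3003 = 23P, so P = 130.57 and Y = 4115 − 12P = 2548.22.
Output 2548.22 is above potential 2278, so over time expected prices rise and SRAS shifts left until Y returns to 2278.
Long run: Y = 2278 on the AD curve gives 2278 = 4115 − 12P, so P = 153.08.

Long-run P = 153.08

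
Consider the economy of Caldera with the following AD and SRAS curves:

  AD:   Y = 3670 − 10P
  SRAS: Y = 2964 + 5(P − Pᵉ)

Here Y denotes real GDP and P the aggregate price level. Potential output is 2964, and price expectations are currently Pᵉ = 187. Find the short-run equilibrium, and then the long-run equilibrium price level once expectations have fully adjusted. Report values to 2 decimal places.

Short run: P = 109.40, Y = 2576.00. Long run: P = 70.60.

Short run: with Pᵉ = 187, SRAS is Y = 2029 + 5P. Setting AD = SRAS gives 1641 = 15P, so P = 109.40 and Y = 3670 − 10P = 2576.00.
Output 2576.00 is below potential 2964, so over time expected prices fall and SRAS shifts right until Y returns to 2964.
Long run: Y = 2964 on the AD curve gives 2964 = 3670 − 10P, so P = 70.60.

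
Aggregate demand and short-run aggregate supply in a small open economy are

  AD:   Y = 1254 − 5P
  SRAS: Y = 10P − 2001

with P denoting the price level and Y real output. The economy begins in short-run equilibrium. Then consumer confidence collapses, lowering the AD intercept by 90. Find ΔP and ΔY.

This is a negative demand shock: AD shifts left.
New AD: Y = 1164 − 5P.
Set AD = SRAS: 1164 − 5P = 10P − 2001, so 3165 = 15P and P = 211.
Y = 1164 − 5·211 = 109.
Initially P = 217, Y = 169, so ΔP = -6 and ΔY = -60.

ΔP = -6, ΔY = -60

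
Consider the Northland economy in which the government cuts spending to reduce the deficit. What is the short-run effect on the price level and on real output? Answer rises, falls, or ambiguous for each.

This is a negative demand shock: AD shifts left.
Moving along the upward-sloping SRAS curve, P falls and Y falls.

Price level: falls; output: falls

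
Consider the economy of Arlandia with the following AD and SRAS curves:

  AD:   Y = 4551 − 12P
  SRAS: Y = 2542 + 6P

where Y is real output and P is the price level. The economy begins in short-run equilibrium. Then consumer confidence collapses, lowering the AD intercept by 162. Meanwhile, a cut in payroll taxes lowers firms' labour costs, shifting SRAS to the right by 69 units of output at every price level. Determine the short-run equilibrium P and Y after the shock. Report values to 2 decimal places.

P = 98.78, Y = 3203.67

After both shocks: AD is Y = 4389 − 12P and SRAS is Y = 2611 + 6P.
Setting them equal: 1778 = 18P, so P = 98.78.
Substituting into AD, Y = 3203.67.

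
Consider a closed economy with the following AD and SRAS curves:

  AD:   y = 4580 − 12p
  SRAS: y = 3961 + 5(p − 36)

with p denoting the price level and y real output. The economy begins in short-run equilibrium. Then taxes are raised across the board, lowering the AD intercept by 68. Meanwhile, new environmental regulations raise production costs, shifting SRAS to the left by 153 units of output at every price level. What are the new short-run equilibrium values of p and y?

After both shocks: AD is y = 4512 − 12p and SRAS is y = 3628 + 5p.
Setting them equal: 884 = 17p, so p = 52.
y = 4512 − 12·52 = 3888.

p = 52, y = 3888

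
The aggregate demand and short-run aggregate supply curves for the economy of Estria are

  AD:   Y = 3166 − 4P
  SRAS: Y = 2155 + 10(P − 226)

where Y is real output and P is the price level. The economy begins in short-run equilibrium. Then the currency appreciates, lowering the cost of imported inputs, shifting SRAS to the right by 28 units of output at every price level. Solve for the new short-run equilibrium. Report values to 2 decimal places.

P = 231.64, Y = 2239.43

This is a positive supply shock: SRAS shifts right.
New SRAS: Y = 10P − 77.
Set AD = SRAS: 3166 − 4P = 10P − 77, so 3243 = 14P and P = 231.64.
Substituting into AD, Y = 2239.43.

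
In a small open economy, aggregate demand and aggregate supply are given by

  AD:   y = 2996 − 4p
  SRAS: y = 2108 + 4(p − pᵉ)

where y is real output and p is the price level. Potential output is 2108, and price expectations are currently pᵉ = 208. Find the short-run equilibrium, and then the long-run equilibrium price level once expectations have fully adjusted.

Short run: with pᵉ = 208, SRAS is y = 1276 + 4p. Setting AD = SRAS gives 1720 = 8p, so p = 215 and y = 2996 − 4·215 = 2136.
Output 2136 is above potential 2108, so over time expected prices rise and SRAS shifts left until y returns to 2108.
Long run: y = 2108 on the AD curve gives 2108 = 2996 − 4p, so p = 222.

Short run: p = 215, y = 2136. Long run: p = 222.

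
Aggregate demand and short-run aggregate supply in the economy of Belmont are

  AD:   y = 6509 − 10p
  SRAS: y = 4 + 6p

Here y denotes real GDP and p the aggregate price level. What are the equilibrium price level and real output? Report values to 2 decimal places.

Set AD = SRAS: 6509 − 10p = 4 + 6p, so 6505 = 16p and p = 406.56.
Substituting into AD, y = 6509 − 10p = 2443.38.

p = 406.56, y = 2443.38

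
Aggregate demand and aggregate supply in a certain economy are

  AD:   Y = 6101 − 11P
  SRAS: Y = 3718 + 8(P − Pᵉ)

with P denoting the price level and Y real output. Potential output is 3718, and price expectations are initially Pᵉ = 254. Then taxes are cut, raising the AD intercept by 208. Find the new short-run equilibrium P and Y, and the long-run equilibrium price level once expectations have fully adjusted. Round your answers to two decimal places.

AD shifts right: new AD is Y = 6309 − 11P. With Pᵉ = 254, SRAS is Y = 1686 + 8P.
Short run: 6309 − 11P = 1686 + 8P gives 4623 = 19P, so P = 243.32 and Y = 6309 − 11P = 3632.53.
Y = 3632.53 is below potential 3718; expectations adjust and SRAS shifts right until Y = 3718.
Long run: on the new AD curve, 3718 = 6309 − 11P gives P = 235.55.

Short run: P = 243.32, Y = 3632.53. Long run: P = 235.55.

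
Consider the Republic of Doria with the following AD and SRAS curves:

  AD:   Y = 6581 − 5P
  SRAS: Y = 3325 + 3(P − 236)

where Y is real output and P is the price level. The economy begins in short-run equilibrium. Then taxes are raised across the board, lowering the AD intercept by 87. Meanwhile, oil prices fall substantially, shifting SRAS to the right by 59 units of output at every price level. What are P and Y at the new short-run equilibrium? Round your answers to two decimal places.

After both shocks: AD is Y = 6494 − 5P and SRAS is Y = 2676 + 3P.
Setting them equal: 3818 = 8P, so P = 477.25.
Substituting into AD, Y = 4107.75.

P = 477.25, Y = 4107.75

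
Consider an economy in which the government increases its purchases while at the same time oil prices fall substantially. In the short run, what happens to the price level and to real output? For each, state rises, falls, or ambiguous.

The first event is a positive demand shock: AD shifts right, which by itself pushes P up and Y up.
The second is a favourable supply shock: SRAS shifts right, which by itself pushes P down and Y up.
The two shocks push P in opposite directions, so the effect on P is ambiguous. Both shocks push Y up, so Y rises.

Price level: ambiguous; output: rises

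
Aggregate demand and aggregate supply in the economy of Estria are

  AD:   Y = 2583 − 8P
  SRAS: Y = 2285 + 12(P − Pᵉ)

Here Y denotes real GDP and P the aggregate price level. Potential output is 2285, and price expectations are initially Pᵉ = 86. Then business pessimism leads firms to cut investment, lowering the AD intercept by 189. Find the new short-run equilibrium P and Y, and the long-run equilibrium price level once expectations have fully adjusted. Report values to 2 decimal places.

Short run: P = 57.05, Y = 1937.60. Long run: P = 13.63.

AD shifts left: new AD is Y = 2394 − 8P. With Pᵉ = 86, SRAS is Y = 1253 + 12P.
Short run: 2394 − 8P = 1253 + 12P gives 1141 = 20P, so P = 57.05 and Y = 2394 − 8P = 1937.60.
Y = 1937.60 is below potential 2285; expectations adjust and SRAS shifts right until Y = 2285.
Long run: on the new AD curve, 2285 = 2394 − 8P gives P = 13.63.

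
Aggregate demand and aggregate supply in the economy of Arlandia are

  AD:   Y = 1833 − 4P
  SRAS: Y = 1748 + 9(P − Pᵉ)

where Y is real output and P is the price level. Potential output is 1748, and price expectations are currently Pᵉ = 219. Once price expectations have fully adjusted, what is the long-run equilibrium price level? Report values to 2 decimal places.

Long-run P = 21.25

Short run: with Pᵉ = 219, SRAS is Y = 9P − 223. Setting AD = SRAS gives 2056 = 13P, so P = 158.15 and Y = 1833 − 4P = 1200.38.
Output 1200.38 is below potential 1748, so over time expected prices fall and SRAS shifts right until Y returns to 1748.
Long run: Y = 1748 on the AD curve gives 1748 = 1833 − 4P, so P = 21.25.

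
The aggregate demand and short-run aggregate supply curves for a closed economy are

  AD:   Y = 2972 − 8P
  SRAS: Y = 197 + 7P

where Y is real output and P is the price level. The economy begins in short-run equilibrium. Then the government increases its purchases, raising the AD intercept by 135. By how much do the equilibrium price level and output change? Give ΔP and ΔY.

This is a positive demand shock: AD shifts right.
New AD: Y = 3107 − 8P.
Set AD = SRAS: 3107 − 8P = 197 + 7P, so 2910 = 15P and P = 194.
Y = 3107 − 8·194 = 1555.
Initially P = 185, Y = 1492, so ΔP = +9 and ΔY = +63.

ΔP = +9, ΔY = +63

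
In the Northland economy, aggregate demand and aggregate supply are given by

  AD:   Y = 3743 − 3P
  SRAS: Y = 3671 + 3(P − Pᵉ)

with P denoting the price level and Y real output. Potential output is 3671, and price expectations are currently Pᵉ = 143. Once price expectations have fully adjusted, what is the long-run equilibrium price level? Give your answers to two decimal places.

Long-run P = 24.00

Short run: with Pᵉ = 143, SRAS is Y = 3242 + 3P. Setting AD = SRAS gives 501 = 6P, so P = 83.50 and Y = 3743 − 3P = 3492.50.
Output 3492.50 is below potential 3671, so over time expected prices fall and SRAS shifts right until Y returns to 3671.
Long run: Y = 3671 on the AD curve gives 3671 = 3743 − 3P, so P = 24.00.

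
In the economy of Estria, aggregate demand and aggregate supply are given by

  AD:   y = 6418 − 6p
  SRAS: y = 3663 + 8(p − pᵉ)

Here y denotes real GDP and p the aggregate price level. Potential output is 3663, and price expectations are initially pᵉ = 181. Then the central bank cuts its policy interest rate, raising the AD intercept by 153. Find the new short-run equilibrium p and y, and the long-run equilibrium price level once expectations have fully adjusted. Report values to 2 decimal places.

AD shifts right: new AD is y = 6571 − 6p. With pᵉ = 181, SRAS is y = 2215 + 8p.
Short run: 6571 − 6p = 2215 + 8p gives 4356 = 14p, so p = 311.14 and y = 6571 − 6p = 4704.14.
y = 4704.14 is above potential 3663; expectations adjust and SRAS shifts left until y = 3663.
Long run: on the new AD curve, 3663 = 6571 − 6p gives p = 484.67.

Short run: p = 311.14, y = 4704.14. Long run: p = 484.67.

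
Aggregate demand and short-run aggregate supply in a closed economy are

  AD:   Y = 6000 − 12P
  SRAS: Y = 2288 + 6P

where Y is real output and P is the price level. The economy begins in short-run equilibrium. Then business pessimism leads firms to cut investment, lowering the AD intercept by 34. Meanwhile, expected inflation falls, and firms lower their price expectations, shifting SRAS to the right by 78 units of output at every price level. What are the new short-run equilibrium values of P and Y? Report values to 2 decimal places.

P = 200.00, Y = 3566.00

After both shocks: AD is Y = 5966 − 12P and SRAS is Y = 2366 + 6P.
Setting them equal: 3600 = 18P, so P = 200.00.
Substituting into AD, Y = 3566.00.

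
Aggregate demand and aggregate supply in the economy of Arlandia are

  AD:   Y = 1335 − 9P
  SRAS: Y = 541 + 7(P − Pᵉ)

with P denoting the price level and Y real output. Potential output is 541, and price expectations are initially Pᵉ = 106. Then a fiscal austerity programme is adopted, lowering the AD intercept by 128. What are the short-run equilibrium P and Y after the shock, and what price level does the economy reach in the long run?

Short run: P = 88, Y = 415. Long run: P = 74.

AD shifts left: new AD is Y = 1207 − 9P. With Pᵉ = 106, SRAS is Y = 7P − 201.
Short run: 1207 − 9P = 7P − 201 gives 1408 = 16P, so P = 88 and Y = 1207 − 9·88 = 415.
Y = 415 is below potential 541; expectations adjust and SRAS shifts right until Y = 541.
Long run: on the new AD curve, 541 = 1207 − 9P gives P = 74.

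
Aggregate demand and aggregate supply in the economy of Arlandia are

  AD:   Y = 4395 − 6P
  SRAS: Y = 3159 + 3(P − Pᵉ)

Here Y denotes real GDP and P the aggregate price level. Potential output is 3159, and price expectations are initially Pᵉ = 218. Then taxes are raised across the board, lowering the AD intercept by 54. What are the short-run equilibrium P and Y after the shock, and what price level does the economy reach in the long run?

Short run: P = 204, Y = 3117. Long run: P = 197.

AD shifts left: new AD is Y = 4341 − 6P. With Pᵉ = 218, SRAS is Y = 2505 + 3P.
Short run: 4341 − 6P = 2505 + 3P gives 1836 = 9P, so P = 204 and Y = 4341 − 6·204 = 3117.
Y = 3117 is below potential 3159; expectations adjust and SRAS shifts right until Y = 3159.
Long run: on the new AD curve, 3159 = 4341 − 6P gives P = 197.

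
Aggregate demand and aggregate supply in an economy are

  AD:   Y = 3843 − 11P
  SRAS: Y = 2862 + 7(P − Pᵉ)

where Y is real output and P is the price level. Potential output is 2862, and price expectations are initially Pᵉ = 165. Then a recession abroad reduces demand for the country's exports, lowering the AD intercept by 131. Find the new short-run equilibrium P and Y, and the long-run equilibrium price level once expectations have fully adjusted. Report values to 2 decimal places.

AD shifts left: new AD is Y = 3712 − 11P. With Pᵉ = 165, SRAS is Y = 1707 + 7P.
Short run: 3712 − 11P = 1707 + 7P gives 2005 = 18P, so P = 111.39 and Y = 3712 − 11P = 2486.72.
Y = 2486.72 is below potential 2862; expectations adjust and SRAS shifts right until Y = 2862.
Long run: on the new AD curve, 2862 = 3712 − 11P gives P = 77.27.

Short run: P = 111.39, Y = 2486.72. Long run: P = 77.27.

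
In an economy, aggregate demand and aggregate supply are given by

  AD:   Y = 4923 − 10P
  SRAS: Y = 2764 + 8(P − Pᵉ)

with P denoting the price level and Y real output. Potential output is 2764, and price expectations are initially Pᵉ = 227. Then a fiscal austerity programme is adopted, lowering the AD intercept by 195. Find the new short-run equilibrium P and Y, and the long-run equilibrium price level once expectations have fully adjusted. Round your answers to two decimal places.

Short run: P = 210.00, Y = 2628.00. Long run: P = 196.40.

AD shifts left: new AD is Y = 4728 − 10P. With Pᵉ = 227, SRAS is Y = 948 + 8P.
Short run: 4728 − 10P = 948 + 8P gives 3780 = 18P, so P = 210.00 and Y = 4728 − 10P = 2628.00.
Y = 2628.00 is below potential 2764; expectations adjust and SRAS shifts right until Y = 2764.
Long run: on the new AD curve, 2764 = 4728 − 10P gives P = 196.40.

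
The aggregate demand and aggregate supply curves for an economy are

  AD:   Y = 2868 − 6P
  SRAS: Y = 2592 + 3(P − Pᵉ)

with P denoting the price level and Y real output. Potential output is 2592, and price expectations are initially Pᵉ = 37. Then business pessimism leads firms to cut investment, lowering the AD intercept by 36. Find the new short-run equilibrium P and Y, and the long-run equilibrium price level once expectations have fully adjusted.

Short run: P = 39, Y = 2598. Long run: P = 40.

AD shifts left: new AD is Y = 2832 − 6P. With Pᵉ = 37, SRAS is Y = 2481 + 3P.
Short run: 2832 − 6P = 2481 + 3P gives 351 = 9P, so P = 39 and Y = 2832 − 6·39 = 2598.
Y = 2598 is above potential 2592; expectations adjust and SRAS shifts left until Y = 2592.
Long run: on the new AD curve, 2592 = 2832 − 6P gives P = 40.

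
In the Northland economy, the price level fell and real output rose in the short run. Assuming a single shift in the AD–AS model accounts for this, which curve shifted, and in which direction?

P fell and Y rose. An AD shift moves P and Y in the same direction; an SRAS shift moves them in opposite directions.
Here P and Y moved in opposite directions, so the SRAS curve shifted.
Since Y rose, SRAS shifted right.

SRAS shifted right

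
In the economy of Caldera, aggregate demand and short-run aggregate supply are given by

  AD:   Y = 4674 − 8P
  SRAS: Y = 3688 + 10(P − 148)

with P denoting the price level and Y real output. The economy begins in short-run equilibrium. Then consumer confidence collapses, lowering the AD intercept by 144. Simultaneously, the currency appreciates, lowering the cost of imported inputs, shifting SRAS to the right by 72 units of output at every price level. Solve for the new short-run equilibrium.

P = 125, Y = 3530

After both shocks: AD is Y = 4530 − 8P and SRAS is Y = 2280 + 10P.
Setting them equal: 2250 = 18P, so P = 125.
Y = 4530 − 8·125 = 3530.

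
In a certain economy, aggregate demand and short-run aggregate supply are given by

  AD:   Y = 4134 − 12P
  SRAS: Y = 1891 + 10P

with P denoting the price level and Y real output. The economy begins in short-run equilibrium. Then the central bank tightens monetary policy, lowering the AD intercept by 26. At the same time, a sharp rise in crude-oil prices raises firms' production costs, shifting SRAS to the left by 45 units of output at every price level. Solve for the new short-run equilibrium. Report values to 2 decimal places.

After both shocks: AD is Y = 4108 − 12P and SRAS is Y = 1846 + 10P.
Setting them equal: 2262 = 22P, so P = 102.82.
Substituting into AD, Y = 2874.18.

P = 102.82, Y = 2874.18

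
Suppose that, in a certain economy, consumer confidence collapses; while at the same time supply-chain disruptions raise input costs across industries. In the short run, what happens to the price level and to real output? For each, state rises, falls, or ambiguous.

The first event is a negative demand shock: AD shifts left, which by itself pushes P down and Y down.
The second is an adverse supply shock: SRAS shifts left, which by itself pushes P up and Y down.
The two shocks push P in opposite directions, so the effect on P is ambiguous. Both shocks push Y down, so Y falls.

Price level: ambiguous; output: falls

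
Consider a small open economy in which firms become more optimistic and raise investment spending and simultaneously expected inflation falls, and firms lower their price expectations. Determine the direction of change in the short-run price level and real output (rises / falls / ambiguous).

Price level: ambiguous; output: rises

The first event is a positive demand shock: AD shifts right, which by itself pushes P up and Y up.
The second is a favourable supply shock: SRAS shifts right, which by itself pushes P down and Y up.
The two shocks push P in opposite directions, so the effect on P is ambiguous. Both shocks push Y up, so Y rises.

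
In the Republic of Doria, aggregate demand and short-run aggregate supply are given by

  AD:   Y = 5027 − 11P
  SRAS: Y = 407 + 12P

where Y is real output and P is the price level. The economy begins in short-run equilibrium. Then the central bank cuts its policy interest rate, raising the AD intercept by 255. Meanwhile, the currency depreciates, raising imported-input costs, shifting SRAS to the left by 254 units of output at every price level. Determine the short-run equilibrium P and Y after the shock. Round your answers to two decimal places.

After both shocks: AD is Y = 5282 − 11P and SRAS is Y = 153 + 12P.
Setting them equal: 5129 = 23P, so P = 223.00.
Substituting into AD, Y = 2829.00.

P = 223.00, Y = 2829.00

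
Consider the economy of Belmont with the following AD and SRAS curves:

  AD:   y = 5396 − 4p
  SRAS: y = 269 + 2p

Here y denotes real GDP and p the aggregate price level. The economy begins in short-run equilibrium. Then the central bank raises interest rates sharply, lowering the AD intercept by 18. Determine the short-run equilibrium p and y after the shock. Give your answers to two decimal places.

This is a negative demand shock: AD shifts left.
New AD: y = 5378 − 4p.
Set AD = SRAS: 5378 − 4p = 269 + 2p, so 5109 = 6p and p = 851.50.
Substituting into AD, y = 1972.00.

p = 851.50, y = 1972.00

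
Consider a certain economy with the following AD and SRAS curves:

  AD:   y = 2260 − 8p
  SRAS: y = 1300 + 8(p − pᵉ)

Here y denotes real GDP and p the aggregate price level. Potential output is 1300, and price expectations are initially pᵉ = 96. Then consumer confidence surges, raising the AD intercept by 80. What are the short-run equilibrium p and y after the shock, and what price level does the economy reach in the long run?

AD shifts right: new AD is y = 2340 − 8p. With pᵉ = 96, SRAS is y = 532 + 8p.
Short run: 2340 − 8p = 532 + 8p gives 1808 = 16p, so p = 113 and y = 2340 − 8·113 = 1436.
y = 1436 is above potential 1300; expectations adjust and SRAS shifts left until y = 1300.
Long run: on the new AD curve, 1300 = 2340 − 8p gives p = 130.

Short run: p = 113, y = 1436. Long run: p = 130.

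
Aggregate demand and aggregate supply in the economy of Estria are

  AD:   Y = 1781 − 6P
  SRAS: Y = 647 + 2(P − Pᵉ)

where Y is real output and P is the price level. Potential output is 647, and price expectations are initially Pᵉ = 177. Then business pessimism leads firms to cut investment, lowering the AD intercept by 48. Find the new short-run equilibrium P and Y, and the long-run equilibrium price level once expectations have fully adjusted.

Short run: P = 180, Y = 653. Long run: P = 181.

AD shifts left: new AD is Y = 1733 − 6P. With Pᵉ = 177, SRAS is Y = 293 + 2P.
Short run: 1733 − 6P = 293 + 2P gives 1440 = 8P, so P = 180 and Y = 1733 − 6·180 = 653.
Y = 653 is above potential 647; expectations adjust and SRAS shifts left until Y = 647.
Long run: on the new AD curve, 647 = 1733 − 6P gives P = 181.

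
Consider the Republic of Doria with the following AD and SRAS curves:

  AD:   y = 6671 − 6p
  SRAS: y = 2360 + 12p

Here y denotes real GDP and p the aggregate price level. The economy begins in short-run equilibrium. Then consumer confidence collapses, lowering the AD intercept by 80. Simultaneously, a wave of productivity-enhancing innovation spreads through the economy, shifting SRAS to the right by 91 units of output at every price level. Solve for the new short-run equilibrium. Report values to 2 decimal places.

p = 230.00, y = 5211.00

After both shocks: AD is y = 6591 − 6p and SRAS is y = 2451 + 12p.
Setting them equal: 4140 = 18p, so p = 230.00.
Substituting into AD, y = 5211.00.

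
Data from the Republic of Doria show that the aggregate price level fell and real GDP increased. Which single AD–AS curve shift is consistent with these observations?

P fell and Y rose. An AD shift moves P and Y in the same direction; an SRAS shift moves them in opposite directions.
Here P and Y moved in opposite directions, so the SRAS curve shifted.
Since Y rose, SRAS shifted right.

SRAS shifted right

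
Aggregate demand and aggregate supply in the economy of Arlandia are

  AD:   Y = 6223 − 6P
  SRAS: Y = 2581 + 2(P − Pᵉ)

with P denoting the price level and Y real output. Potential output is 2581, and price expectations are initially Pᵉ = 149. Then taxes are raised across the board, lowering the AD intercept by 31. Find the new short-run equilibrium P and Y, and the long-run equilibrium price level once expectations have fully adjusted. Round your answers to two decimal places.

Short run: P = 488.63, Y = 3260.25. Long run: P = 601.83.

AD shifts left: new AD is Y = 6192 − 6P. With Pᵉ = 149, SRAS is Y = 2283 + 2P.
Short run: 6192 − 6P = 2283 + 2P gives 3909 = 8P, so P = 488.63 and Y = 6192 − 6P = 3260.25.
Y = 3260.25 is above potential 2581; expectations adjust and SRAS shifts left until Y = 2581.
Long run: on the new AD curve, 2581 = 6192 − 6P gives P = 601.83.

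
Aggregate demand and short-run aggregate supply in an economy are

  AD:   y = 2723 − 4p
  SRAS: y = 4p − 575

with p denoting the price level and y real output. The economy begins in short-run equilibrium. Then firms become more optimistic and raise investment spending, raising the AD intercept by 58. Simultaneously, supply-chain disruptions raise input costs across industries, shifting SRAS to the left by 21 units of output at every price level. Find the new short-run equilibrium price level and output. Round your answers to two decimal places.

p = 422.13, y = 1092.50

After both shocks: AD is y = 2781 − 4p and SRAS is y = 4p − 596.
Setting them equal: 3377 = 8p, so p = 422.13.
Substituting into AD, y = 1092.50.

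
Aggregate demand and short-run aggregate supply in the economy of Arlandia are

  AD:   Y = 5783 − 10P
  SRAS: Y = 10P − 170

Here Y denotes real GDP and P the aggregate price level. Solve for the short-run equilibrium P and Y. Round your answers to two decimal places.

P = 297.65, Y = 2806.50

Set AD = SRAS: 5783 − 10P = 10P − 170, so 5953 = 20P and P = 297.65.
Substituting into AD, Y = 5783 − 10P = 2806.50.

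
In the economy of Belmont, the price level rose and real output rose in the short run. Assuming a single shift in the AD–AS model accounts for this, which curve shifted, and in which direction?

AD shifted right

P rose and Y rose. An AD shift moves P and Y in the same direction; an SRAS shift moves them in opposite directions.
Here P and Y moved in the same direction, so the AD curve shifted.
Since Y rose, AD shifted right.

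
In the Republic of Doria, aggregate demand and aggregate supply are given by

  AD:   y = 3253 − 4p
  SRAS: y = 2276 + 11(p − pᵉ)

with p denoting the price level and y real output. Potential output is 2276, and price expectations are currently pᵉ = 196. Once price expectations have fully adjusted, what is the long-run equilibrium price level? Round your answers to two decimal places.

Short run: with pᵉ = 196, SRAS is y = 120 + 11p. Setting AD = SRAS gives 3133 = 15p, so p = 208.87 and y = 3253 − 4p = 2417.53.
Output 2417.53 is above potential 2276, so over time expected prices rise and SRAS shifts left until y returns to 2276.
Long run: y = 2276 on the AD curve gives 2276 = 3253 − 4p, so p = 244.25.

Long-run p = 244.25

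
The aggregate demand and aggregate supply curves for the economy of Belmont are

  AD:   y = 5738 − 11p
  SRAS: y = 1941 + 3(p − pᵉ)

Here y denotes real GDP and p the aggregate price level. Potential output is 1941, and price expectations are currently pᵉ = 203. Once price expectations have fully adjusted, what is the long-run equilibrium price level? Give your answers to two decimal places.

Long-run p = 345.18

Short run: with pᵉ = 203, SRAS is y = 1332 + 3p. Setting AD = SRAS gives 4406 = 14p, so p = 314.71 and y = 5738 − 11p = 2276.14.
Output 2276.14 is above potential 1941, so over time expected prices rise and SRAS shifts left until y returns to 1941.
Long run: y = 1941 on the AD curve gives 1941 = 5738 − 11p, so p = 345.18.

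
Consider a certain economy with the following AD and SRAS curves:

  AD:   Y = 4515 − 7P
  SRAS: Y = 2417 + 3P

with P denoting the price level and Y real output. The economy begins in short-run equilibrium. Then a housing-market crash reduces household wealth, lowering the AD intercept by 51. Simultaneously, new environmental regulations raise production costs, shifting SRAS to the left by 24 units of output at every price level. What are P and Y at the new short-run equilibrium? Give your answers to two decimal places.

P = 207.10, Y = 3014.30

After both shocks: AD is Y = 4464 − 7P and SRAS is Y = 2393 + 3P.
Setting them equal: 2071 = 10P, so P = 207.10.
Substituting into AD, Y = 3014.30.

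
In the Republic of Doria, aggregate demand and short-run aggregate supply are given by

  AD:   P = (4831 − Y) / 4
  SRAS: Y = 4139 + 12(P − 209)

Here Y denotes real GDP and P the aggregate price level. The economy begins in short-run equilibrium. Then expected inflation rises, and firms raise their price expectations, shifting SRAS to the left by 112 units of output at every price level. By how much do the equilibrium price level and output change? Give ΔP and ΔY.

ΔP = +7, ΔY = -28

This is a negative supply shock: SRAS shifts left.
New SRAS: Y = 1519 + 12P.
Set AD = SRAS: 4831 − 4P = 1519 + 12P, so 3312 = 16P and P = 207.
Y = 4831 − 4·207 = 4003.
Initially P = 200, Y = 4031, so ΔP = +7 and ΔY = -28.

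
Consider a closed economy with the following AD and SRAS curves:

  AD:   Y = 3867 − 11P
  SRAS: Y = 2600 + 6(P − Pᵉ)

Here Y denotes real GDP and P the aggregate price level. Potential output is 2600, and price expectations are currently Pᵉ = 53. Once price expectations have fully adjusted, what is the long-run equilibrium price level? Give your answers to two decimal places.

Long-run P = 115.18

Short run: with Pᵉ = 53, SRAS is Y = 2282 + 6P. Setting AD = SRAS gives 1585 = 17P, so P = 93.24 and Y = 3867 − 11P = 2841.41.
Output 2841.41 is above potential 2600, so over time expected prices rise and SRAS shifts left until Y returns to 2600.
Long run: Y = 2600 on the AD curve gives 2600 = 3867 − 11P, so P = 115.18.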